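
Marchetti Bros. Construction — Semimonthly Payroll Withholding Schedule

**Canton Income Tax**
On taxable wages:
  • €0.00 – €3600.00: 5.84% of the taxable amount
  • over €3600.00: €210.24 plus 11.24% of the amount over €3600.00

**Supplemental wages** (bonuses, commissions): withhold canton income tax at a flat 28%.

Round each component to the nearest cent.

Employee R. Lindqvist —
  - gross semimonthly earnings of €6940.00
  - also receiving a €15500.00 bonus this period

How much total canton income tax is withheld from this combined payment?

Canton Income Tax: taxable = €6940.00
  €210.24 + 11.24% × (€6940.00 − €3600.00) = €210.24 + 11.24% × €3340.00 = €585.66
Supplemental (28% flat on bonus): 28% × €15500.00 = €4340.00
Total canton income tax: €585.66 + €4340.00 = €4925.66

€4925.66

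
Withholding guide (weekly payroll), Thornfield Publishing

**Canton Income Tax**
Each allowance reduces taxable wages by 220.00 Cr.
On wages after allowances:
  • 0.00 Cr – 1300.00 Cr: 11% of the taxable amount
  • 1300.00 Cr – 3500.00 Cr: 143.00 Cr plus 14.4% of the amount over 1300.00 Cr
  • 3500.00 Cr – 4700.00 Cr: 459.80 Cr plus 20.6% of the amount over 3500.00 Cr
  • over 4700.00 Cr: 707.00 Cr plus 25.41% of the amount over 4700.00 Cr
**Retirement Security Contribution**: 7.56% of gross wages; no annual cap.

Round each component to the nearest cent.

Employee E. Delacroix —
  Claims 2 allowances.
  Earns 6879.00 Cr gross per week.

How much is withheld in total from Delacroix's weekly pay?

Canton Income Tax: taxable = 6879.00 Cr − 2×220.00 Cr = 6439.00 Cr
  707.00 Cr + 25.41% × (6439.00 Cr − 4700.00 Cr) = 707.00 Cr + 25.41% × 1739.00 Cr = 1148.88 Cr
Retirement Security Contribution: 7.56% × 6879.00 Cr = 520.05 Cr
Total: 1148.88 Cr + 520.05 Cr = 1668.93 Cr

1668.93 Cr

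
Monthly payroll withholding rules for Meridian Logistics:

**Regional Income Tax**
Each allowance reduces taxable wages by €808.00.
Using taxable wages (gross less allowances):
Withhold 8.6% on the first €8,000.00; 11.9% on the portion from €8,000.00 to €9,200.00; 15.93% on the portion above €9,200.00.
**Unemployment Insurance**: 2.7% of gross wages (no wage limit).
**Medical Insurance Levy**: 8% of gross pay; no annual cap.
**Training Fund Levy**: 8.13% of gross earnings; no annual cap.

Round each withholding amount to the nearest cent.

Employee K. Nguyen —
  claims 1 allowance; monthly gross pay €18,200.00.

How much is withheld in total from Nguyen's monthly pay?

Regional Income Tax: taxable = €18,200.00 − 1×€808.00 = €17,392.00
  €830.80 + 15.93% × (€17,392.00 − €9,200.00) = €830.80 + 15.93% × €8,192.00 = €2,135.79
Unemployment Insurance: 2.7% × €18,200.00 = €491.40
Medical Insurance Levy: 8% × €18,200.00 = €1,456.00
Training Fund Levy: 8.13% × €18,200.00 = €1,479.66
Total: €2,135.79 + €491.40 + €1,456.00 + €1,479.66 = €5,562.85

€5,562.85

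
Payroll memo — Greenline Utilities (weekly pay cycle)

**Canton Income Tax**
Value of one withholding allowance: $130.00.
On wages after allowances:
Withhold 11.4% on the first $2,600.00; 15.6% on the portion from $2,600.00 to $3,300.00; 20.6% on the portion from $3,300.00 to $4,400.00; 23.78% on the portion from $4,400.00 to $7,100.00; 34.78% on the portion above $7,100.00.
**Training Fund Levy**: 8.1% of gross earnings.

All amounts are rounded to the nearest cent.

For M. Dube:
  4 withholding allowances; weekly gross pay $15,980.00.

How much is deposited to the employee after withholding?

Canton Income Tax: taxable = $15,980.00 − 4×$130.00 = $15,460.00
  $1,274.26 + 34.78% × ($15,460.00 − $7,100.00) = $1,274.26 + 34.78% × $8,360.00 = $4,181.87
Training Fund Levy: 8.1% × $15,980.00 = $1,294.38
Total withheld: $4,181.87 + $1,294.38 = $5,476.25
Net pay: $15,980.00 − $5,476.25 = $10,503.75

$10,503.75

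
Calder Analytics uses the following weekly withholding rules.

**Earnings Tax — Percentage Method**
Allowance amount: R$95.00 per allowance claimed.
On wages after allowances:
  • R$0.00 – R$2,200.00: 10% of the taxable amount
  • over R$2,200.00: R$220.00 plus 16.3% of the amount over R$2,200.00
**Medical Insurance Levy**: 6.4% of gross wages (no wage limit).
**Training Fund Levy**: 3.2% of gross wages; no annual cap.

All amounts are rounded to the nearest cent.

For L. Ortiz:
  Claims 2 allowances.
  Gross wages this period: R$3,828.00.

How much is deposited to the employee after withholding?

Earnings Tax: taxable = R$3,828.00 − 2×R$95.00 = R$3,638.00
  R$220.00 + 16.3% × (R$3,638.00 − R$2,200.00) = R$220.00 + 16.3% × R$1,438.00 = R$454.39
Medical Insurance Levy: 6.4% × R$3,828.00 = R$244.99
Training Fund Levy: 3.2% × R$3,828.00 = R$122.50
Total withheld: R$454.39 + R$244.99 + R$122.50 = R$821.88
Net pay: R$3,828.00 − R$821.88 = R$3,006.12

R$3,006.12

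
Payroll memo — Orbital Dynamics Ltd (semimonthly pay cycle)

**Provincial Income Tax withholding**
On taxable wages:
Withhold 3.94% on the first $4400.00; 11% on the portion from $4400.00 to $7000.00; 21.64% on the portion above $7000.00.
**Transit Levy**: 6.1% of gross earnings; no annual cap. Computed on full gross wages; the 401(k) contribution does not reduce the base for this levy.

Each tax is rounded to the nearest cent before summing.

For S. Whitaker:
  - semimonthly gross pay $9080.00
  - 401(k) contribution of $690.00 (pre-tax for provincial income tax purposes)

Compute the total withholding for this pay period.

Provincial Income Tax: taxable = $9080.00 − $690.00 = $8390.00
  $459.36 + 21.64% × ($8390.00 − $7000.00) = $459.36 + 21.64% × $1390.00 = $760.16
Transit Levy: 6.1% × $9080.00 = $553.88
Total: $760.16 + $553.88 = $1314.04

$1314.04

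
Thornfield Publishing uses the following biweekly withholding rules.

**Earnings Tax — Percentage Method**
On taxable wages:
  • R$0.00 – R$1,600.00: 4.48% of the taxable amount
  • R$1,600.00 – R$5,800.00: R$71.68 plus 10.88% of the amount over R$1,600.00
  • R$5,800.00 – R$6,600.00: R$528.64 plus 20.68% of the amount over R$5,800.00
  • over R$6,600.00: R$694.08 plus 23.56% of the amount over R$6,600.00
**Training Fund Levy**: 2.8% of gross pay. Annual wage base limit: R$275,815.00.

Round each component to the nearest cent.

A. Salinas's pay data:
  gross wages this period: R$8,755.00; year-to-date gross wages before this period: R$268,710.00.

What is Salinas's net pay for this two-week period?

Earnings Tax: taxable = R$8,755.00
  R$694.08 + 23.56% × (R$8,755.00 − R$6,600.00) = R$694.08 + 23.56% × R$2,155.00 = R$1,201.80
Training Fund Levy: cap R$275,815.00 − YTD R$268,710.00 = R$7,105.00 subject; 2.8% × R$7,105.00 = R$198.94
Total withheld: R$1,201.80 + R$198.94 = R$1,400.74
Net pay: R$8,755.00 − R$1,400.74 = R$7,354.26

R$7,354.26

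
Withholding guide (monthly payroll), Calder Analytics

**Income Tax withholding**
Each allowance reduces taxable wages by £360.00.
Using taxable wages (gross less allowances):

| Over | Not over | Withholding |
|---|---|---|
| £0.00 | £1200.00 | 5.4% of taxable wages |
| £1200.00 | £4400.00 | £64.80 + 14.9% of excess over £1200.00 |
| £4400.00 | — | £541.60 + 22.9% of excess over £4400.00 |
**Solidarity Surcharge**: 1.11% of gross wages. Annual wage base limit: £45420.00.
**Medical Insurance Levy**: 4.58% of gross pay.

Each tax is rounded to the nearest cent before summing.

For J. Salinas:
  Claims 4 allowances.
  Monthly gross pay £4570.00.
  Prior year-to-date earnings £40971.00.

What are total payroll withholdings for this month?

Income Tax: taxable = £4570.00 − 4×£360.00 = £3130.00
  £64.80 + 14.9% × (£3130.00 − £1200.00) = £64.80 + 14.9% × £1930.00 = £352.37
Solidarity Surcharge: cap £45420.00 − YTD £40971.00 = £4449.00 subject; 1.11% × £4449.00 = £49.38
Medical Insurance Levy: 4.58% × £4570.00 = £209.31
Total: £352.37 + £49.38 + £209.31 = £611.06

£611.06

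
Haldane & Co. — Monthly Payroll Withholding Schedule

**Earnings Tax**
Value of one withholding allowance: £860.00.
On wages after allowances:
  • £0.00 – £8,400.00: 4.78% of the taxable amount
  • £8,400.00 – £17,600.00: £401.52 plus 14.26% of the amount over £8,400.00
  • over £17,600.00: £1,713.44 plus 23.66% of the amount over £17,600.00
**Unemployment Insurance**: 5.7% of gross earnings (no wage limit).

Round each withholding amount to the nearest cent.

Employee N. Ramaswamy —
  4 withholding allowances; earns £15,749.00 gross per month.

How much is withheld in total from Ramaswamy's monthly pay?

Earnings Tax: taxable = £15,749.00 − 4×£860.00 = £12,309.00
  £401.52 + 14.26% × (£12,309.00 − £8,400.00) = £401.52 + 14.26% × £3,909.00 = £958.94
Unemployment Insurance: 5.7% × £15,749.00 = £897.69
Total: £958.94 + £897.69 = £1,856.63

£1,856.63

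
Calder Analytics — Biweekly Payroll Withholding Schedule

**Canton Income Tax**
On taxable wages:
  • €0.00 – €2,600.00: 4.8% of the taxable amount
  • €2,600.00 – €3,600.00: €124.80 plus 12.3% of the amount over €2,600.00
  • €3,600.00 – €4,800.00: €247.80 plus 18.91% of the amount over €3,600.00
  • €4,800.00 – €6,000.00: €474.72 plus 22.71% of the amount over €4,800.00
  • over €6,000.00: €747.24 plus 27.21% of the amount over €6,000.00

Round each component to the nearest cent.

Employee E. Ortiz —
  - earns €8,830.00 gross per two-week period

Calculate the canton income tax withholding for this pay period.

Canton Income Tax: taxable = €8,830.00
  €747.24 + 27.21% × (€8,830.00 − €6,000.00) = €747.24 + 27.21% × €2,830.00 = €1,517.28

€1,517.28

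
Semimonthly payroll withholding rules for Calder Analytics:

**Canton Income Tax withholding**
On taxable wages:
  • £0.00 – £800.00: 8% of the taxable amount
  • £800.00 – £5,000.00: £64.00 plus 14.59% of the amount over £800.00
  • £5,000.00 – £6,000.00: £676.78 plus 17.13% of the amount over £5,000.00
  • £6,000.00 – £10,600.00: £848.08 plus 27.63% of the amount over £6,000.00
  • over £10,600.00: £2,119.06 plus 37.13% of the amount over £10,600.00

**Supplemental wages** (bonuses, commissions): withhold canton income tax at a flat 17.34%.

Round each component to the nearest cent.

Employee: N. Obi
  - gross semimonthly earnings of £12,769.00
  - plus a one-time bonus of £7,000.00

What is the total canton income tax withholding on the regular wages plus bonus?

Canton Income Tax: taxable = £12,769.00
  £2,119.06 + 37.13% × (£12,769.00 − £10,600.00) = £2,119.06 + 37.13% × £2,169.00 = £2,924.41
Supplemental (17.34% flat on bonus): 17.34% × £7,000.00 = £1,213.80
Total canton income tax: £2,924.41 + £1,213.80 = £4,138.21

£4,138.21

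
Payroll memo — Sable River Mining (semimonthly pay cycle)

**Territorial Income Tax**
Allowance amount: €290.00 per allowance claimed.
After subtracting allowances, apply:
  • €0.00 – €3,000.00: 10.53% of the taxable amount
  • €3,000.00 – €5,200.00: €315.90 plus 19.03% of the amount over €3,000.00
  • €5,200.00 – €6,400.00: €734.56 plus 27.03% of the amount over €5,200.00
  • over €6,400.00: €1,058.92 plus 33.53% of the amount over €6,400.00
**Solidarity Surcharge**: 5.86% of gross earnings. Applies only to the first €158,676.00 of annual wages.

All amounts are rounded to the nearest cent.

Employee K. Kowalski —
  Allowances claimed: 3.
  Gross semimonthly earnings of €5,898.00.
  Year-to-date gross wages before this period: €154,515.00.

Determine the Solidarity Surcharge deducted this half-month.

€243.83

Solidarity Surcharge: cap €158,676.00 − YTD €154,515.00 = €4,161.00 subject; 5.86% × €4,161.00 = €243.83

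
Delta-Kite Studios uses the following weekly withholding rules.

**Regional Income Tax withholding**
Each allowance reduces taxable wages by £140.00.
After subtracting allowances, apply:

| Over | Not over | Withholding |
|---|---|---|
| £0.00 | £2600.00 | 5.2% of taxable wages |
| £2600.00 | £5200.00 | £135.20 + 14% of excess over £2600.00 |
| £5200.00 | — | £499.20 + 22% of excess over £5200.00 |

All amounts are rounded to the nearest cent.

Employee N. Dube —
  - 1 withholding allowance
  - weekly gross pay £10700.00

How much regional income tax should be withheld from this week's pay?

Regional Income Tax: taxable = £10700.00 − 1×£140.00 = £10560.00
  £499.20 + 22% × (£10560.00 − £5200.00) = £499.20 + 22% × £5360.00 = £1678.40

£1678.40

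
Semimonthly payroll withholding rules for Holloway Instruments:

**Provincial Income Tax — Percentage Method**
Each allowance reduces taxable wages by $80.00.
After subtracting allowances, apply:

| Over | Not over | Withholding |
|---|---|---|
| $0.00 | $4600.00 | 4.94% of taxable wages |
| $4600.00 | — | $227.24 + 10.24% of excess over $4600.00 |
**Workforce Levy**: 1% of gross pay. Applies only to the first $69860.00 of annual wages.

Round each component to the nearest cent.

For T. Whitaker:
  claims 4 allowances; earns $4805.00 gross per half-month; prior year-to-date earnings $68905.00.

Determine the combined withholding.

$231.11

Provincial Income Tax: taxable = $4805.00 − 4×$80.00 = $4485.00
  4.94% × $4485.00 = $221.56
Workforce Levy: cap $69860.00 − YTD $68905.00 = $955.00 subject; 1% × $955.00 = $9.55
Total: $221.56 + $9.55 = $231.11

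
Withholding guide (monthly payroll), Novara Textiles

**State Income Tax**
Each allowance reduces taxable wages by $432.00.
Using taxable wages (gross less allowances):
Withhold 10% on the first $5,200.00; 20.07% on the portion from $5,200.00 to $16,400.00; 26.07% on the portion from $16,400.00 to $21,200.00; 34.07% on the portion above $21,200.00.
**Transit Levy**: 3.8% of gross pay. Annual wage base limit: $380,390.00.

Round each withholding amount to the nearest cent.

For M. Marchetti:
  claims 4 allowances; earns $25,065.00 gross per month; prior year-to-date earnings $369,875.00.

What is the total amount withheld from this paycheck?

State Income Tax: taxable = $25,065.00 − 4×$432.00 = $23,337.00
  $4,019.20 + 34.07% × ($23,337.00 − $21,200.00) = $4,019.20 + 34.07% × $2,137.00 = $4,747.28
Transit Levy: cap $380,390.00 − YTD $369,875.00 = $10,515.00 subject; 3.8% × $10,515.00 = $399.57
Total: $4,747.28 + $399.57 = $5,146.85

$5,146.85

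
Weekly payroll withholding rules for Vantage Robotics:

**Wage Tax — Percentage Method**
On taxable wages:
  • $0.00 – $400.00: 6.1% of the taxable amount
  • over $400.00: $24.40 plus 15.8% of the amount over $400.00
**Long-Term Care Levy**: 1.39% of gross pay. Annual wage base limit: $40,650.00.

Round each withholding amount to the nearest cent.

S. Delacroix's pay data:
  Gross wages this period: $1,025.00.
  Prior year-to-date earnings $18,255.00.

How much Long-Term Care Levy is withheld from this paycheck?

$14.25

Long-Term Care Levy: 1.39% × $1,025.00 = $14.25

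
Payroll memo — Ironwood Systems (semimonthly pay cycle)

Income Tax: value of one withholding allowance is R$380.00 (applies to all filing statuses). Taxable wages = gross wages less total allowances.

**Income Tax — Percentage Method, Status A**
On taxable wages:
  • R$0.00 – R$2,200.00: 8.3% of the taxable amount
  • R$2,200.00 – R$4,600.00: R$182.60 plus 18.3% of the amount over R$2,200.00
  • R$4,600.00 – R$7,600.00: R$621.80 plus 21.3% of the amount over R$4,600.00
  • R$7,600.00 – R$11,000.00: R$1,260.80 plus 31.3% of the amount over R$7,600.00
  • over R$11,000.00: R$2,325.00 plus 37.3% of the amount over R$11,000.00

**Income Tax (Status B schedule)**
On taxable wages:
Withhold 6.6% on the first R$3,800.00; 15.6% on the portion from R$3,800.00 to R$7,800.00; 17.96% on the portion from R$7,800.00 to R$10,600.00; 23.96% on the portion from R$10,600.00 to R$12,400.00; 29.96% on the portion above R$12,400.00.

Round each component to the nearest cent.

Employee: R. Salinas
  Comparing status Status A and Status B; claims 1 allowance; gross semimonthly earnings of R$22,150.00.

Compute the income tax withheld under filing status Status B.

R$4,616.21

Income Tax (Status B): taxable = R$22,150.00 − 1×R$380.00 = R$21,770.00
  R$1,808.96 + 29.96% × (R$21,770.00 − R$12,400.00) = R$1,808.96 + 29.96% × R$9,370.00 = R$4,616.21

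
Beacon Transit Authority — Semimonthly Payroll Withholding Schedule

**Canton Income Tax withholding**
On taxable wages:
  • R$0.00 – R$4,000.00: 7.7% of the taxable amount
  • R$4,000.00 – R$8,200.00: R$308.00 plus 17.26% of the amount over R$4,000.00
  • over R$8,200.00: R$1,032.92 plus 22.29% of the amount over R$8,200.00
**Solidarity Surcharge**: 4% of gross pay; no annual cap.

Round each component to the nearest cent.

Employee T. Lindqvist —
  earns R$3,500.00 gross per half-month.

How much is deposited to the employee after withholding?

Canton Income Tax: taxable = R$3,500.00
  7.7% × R$3,500.00 = R$269.50
Solidarity Surcharge: 4% × R$3,500.00 = R$140.00
Total withheld: R$269.50 + R$140.00 = R$409.50
Net pay: R$3,500.00 − R$409.50 = R$3,090.50

R$3,090.50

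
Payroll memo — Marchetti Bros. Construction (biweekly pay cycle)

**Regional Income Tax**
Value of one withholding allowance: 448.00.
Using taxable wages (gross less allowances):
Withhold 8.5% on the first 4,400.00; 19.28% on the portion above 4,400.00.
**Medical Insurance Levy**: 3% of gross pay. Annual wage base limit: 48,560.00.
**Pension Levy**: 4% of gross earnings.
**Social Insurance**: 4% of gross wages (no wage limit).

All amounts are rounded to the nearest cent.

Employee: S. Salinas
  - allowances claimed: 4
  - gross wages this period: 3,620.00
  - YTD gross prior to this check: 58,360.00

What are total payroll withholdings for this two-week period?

444.98

Regional Income Tax: taxable = 3,620.00 − 4×448.00 = 1,828.00
  8.5% × 1,828.00 = 155.38
Medical Insurance Levy: YTD 58,360.00 ≥ cap 48,560.00 → 0.00
Pension Levy: 4% × 3,620.00 = 144.80
Social Insurance: 4% × 3,620.00 = 144.80
Total: 155.38 + 0.00 + 144.80 + 144.80 = 444.98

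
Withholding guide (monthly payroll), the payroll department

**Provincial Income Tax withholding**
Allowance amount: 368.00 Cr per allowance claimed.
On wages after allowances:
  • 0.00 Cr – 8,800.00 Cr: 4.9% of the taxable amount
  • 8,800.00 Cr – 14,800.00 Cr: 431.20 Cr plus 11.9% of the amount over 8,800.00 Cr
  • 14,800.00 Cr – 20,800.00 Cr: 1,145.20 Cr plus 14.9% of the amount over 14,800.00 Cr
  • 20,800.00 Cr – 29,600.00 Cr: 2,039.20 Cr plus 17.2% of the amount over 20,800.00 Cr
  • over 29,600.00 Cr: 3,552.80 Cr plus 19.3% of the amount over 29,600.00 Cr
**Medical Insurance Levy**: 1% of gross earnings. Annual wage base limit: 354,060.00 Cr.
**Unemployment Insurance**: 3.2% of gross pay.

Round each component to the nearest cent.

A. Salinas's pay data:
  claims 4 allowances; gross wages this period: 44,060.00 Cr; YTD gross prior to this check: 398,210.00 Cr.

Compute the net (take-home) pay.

Provincial Income Tax: taxable = 44,060.00 Cr − 4×368.00 Cr = 42,588.00 Cr
  3,552.80 Cr + 19.3% × (42,588.00 Cr − 29,600.00 Cr) = 3,552.80 Cr + 19.3% × 12,988.00 Cr = 6,059.48 Cr
Medical Insurance Levy: YTD 398,210.00 Cr ≥ cap 354,060.00 Cr → 0.00 Cr
Unemployment Insurance: 3.2% × 44,060.00 Cr = 1,409.92 Cr
Total withheld: 6,059.48 Cr + 0.00 Cr + 1,409.92 Cr = 7,469.40 Cr
Net pay: 44,060.00 Cr − 7,469.40 Cr = 36,590.60 Cr

36,590.60 Cr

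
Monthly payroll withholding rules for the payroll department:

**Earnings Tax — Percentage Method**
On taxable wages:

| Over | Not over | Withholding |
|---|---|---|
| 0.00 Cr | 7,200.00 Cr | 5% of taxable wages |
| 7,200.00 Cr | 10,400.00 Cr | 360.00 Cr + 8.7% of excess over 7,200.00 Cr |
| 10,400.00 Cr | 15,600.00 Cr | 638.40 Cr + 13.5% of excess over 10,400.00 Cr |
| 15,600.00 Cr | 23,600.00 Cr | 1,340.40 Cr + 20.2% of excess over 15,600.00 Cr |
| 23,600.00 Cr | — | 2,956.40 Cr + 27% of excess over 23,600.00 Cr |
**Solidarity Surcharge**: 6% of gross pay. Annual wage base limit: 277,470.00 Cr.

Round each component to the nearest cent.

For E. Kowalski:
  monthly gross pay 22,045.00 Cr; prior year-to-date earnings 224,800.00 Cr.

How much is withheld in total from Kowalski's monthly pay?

3,964.99 Cr

Earnings Tax: taxable = 22,045.00 Cr
  1,340.40 Cr + 20.2% × (22,045.00 Cr − 15,600.00 Cr) = 1,340.40 Cr + 20.2% × 6,445.00 Cr = 2,642.29 Cr
Solidarity Surcharge: 6% × 22,045.00 Cr = 1,322.70 Cr
Total: 2,642.29 Cr + 1,322.70 Cr = 3,964.99 Cr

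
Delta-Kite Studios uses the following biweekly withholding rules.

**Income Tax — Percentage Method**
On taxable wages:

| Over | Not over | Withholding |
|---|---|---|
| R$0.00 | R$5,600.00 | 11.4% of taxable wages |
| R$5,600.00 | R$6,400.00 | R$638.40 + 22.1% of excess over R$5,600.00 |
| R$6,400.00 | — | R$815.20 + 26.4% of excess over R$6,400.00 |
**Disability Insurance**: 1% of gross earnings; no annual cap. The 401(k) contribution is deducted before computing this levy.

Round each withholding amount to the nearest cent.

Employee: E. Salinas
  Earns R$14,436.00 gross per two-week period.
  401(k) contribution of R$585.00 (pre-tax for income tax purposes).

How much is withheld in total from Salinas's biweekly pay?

R$2,920.77

Income Tax: taxable = R$14,436.00 − R$585.00 = R$13,851.00
  R$815.20 + 26.4% × (R$13,851.00 − R$6,400.00) = R$815.20 + 26.4% × R$7,451.00 = R$2,782.26
Disability Insurance: 1% × R$13,851.00 = R$138.51
Total: R$2,782.26 + R$138.51 = R$2,920.77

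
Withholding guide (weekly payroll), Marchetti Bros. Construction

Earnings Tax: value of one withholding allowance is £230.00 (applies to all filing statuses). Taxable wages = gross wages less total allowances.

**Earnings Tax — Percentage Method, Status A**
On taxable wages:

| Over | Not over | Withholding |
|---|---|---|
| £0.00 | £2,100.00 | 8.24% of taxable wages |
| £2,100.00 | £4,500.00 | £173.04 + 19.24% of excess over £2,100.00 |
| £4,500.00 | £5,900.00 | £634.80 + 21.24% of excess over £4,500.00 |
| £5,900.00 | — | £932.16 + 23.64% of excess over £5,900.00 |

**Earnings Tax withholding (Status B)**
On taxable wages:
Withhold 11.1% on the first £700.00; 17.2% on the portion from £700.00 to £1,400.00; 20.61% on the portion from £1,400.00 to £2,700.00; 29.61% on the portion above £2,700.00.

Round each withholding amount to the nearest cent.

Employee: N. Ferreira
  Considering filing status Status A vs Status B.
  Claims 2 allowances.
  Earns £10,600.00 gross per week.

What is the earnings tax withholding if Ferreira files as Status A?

Earnings Tax (Status A): taxable = £10,600.00 − 2×£230.00 = £10,140.00
  £932.16 + 23.64% × (£10,140.00 − £5,900.00) = £932.16 + 23.64% × £4,240.00 = £1,934.50

£1,934.50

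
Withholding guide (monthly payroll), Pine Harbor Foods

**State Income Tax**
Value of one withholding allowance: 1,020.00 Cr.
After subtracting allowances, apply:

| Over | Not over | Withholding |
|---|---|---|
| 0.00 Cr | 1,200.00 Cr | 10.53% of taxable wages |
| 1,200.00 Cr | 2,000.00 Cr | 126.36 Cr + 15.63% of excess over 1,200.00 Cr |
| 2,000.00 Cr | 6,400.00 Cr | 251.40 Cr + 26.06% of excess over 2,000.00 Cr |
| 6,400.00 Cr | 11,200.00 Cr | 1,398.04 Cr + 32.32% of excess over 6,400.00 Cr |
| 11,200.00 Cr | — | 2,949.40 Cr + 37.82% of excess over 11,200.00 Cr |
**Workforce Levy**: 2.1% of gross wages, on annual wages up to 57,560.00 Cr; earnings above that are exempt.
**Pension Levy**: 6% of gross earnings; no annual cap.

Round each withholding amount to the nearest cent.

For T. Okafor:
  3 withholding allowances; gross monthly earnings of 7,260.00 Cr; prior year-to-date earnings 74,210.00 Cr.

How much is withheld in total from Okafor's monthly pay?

State Income Tax: taxable = 7,260.00 Cr − 3×1,020.00 Cr = 4,200.00 Cr
  251.40 Cr + 26.06% × (4,200.00 Cr − 2,000.00 Cr) = 251.40 Cr + 26.06% × 2,200.00 Cr = 824.72 Cr
Workforce Levy: YTD 74,210.00 Cr ≥ cap 57,560.00 Cr → 0.00 Cr
Pension Levy: 6% × 7,260.00 Cr = 435.60 Cr
Total: 824.72 Cr + 0.00 Cr + 435.60 Cr = 1,260.32 Cr

1,260.32 Cr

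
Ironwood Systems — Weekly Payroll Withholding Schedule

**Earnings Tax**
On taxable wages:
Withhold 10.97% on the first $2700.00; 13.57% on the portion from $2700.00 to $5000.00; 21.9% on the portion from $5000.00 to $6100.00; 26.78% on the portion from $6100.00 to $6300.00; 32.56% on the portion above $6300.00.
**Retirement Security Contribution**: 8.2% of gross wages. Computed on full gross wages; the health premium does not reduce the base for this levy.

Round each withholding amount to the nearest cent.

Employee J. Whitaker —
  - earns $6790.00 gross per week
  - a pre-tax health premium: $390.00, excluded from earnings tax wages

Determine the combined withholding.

$1492.10

Earnings Tax: taxable = $6790.00 − $390.00 = $6400.00
  $902.76 + 32.56% × ($6400.00 − $6300.00) = $902.76 + 32.56% × $100.00 = $935.32
Retirement Security Contribution: 8.2% × $6790.00 = $556.78
Total: $935.32 + $556.78 = $1492.10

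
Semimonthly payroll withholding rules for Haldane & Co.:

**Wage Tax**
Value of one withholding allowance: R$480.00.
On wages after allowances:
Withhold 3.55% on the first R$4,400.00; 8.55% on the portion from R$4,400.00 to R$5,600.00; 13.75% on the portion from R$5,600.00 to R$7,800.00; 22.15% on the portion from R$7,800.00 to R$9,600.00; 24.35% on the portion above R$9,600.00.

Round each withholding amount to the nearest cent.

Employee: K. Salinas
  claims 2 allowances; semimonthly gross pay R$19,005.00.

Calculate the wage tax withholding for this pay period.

R$3,016.36

Wage Tax: taxable = R$19,005.00 − 2×R$480.00 = R$18,045.00
  R$960.00 + 24.35% × (R$18,045.00 − R$9,600.00) = R$960.00 + 24.35% × R$8,445.00 = R$3,016.36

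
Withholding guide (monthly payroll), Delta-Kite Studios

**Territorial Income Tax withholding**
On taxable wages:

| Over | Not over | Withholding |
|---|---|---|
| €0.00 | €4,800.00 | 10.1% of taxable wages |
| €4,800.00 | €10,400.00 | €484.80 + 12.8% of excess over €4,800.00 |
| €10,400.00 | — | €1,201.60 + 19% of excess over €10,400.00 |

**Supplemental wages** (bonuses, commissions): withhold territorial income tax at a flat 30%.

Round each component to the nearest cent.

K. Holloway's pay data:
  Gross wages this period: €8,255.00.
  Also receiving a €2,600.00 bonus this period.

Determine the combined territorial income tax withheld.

€1,707.04

Territorial Income Tax: taxable = €8,255.00
  €484.80 + 12.8% × (€8,255.00 − €4,800.00) = €484.80 + 12.8% × €3,455.00 = €927.04
Supplemental (30% flat on bonus): 30% × €2,600.00 = €780.00
Total territorial income tax: €927.04 + €780.00 = €1,707.04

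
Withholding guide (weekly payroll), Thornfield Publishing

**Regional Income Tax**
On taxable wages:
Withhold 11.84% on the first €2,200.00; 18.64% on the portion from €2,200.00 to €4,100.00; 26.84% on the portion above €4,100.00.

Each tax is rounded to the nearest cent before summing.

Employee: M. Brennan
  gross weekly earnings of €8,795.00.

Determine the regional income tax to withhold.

Regional Income Tax: taxable = €8,795.00
  €614.64 + 26.84% × (€8,795.00 − €4,100.00) = €614.64 + 26.84% × €4,695.00 = €1,874.78

€1,874.78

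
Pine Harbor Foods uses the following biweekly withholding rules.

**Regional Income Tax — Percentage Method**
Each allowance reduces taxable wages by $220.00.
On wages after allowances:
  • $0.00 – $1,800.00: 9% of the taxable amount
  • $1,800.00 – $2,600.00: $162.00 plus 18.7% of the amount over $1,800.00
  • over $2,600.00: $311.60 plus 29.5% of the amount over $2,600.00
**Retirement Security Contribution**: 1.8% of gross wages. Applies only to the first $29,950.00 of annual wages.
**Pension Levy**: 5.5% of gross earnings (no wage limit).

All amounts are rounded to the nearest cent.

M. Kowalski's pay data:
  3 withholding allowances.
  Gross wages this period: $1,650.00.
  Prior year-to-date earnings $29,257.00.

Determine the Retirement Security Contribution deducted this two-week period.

$12.47

Retirement Security Contribution: cap $29,950.00 − YTD $29,257.00 = $693.00 subject; 1.8% × $693.00 = $12.47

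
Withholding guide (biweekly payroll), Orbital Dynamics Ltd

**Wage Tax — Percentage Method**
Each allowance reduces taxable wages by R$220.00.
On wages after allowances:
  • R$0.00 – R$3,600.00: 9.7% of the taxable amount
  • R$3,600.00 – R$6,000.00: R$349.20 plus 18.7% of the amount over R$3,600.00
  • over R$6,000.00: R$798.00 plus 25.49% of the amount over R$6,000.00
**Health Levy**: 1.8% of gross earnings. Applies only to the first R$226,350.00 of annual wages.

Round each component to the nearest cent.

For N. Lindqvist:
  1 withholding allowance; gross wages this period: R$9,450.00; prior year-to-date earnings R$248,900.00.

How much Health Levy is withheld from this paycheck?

R$0.00

Health Levy: YTD R$248,900.00 ≥ cap R$226,350.00 → R$0.00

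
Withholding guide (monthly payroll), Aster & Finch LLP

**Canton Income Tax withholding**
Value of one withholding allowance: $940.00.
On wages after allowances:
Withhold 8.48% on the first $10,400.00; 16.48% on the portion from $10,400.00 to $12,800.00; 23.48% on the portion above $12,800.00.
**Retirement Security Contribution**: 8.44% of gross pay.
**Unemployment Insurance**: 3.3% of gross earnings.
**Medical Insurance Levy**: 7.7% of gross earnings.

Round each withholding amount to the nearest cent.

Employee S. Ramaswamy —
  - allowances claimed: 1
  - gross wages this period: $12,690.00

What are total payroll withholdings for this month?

Canton Income Tax: taxable = $12,690.00 − 1×$940.00 = $11,750.00
  $881.92 + 16.48% × ($11,750.00 − $10,400.00) = $881.92 + 16.48% × $1,350.00 = $1,104.40
Retirement Security Contribution: 8.44% × $12,690.00 = $1,071.04
Unemployment Insurance: 3.3% × $12,690.00 = $418.77
Medical Insurance Levy: 7.7% × $12,690.00 = $977.13
Total: $1,104.40 + $1,071.04 + $418.77 + $977.13 = $3,571.34

$3,571.34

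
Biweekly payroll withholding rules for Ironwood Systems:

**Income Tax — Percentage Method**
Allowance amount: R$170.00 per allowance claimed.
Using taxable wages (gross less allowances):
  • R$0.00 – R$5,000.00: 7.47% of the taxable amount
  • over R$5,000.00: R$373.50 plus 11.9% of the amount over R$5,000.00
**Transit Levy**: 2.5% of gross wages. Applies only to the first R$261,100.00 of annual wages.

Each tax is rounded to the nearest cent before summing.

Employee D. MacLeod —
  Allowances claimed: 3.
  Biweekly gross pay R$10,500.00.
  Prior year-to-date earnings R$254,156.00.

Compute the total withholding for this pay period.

Income Tax: taxable = R$10,500.00 − 3×R$170.00 = R$9,990.00
  R$373.50 + 11.9% × (R$9,990.00 − R$5,000.00) = R$373.50 + 11.9% × R$4,990.00 = R$967.31
Transit Levy: cap R$261,100.00 − YTD R$254,156.00 = R$6,944.00 subject; 2.5% × R$6,944.00 = R$173.60
Total: R$967.31 + R$173.60 = R$1,140.91

R$1,140.91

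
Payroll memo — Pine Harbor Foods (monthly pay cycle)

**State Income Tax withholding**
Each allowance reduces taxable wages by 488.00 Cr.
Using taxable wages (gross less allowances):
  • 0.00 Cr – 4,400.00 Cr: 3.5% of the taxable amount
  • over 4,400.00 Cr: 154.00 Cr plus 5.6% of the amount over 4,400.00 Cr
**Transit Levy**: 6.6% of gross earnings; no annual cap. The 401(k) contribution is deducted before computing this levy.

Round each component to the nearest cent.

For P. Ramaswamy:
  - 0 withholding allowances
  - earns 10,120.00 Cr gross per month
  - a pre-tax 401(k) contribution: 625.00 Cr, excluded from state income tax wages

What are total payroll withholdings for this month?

1,065.99 Cr

State Income Tax: taxable = 10,120.00 Cr − 625.00 Cr = 9,495.00 Cr
  154.00 Cr + 5.6% × (9,495.00 Cr − 4,400.00 Cr) = 154.00 Cr + 5.6% × 5,095.00 Cr = 439.32 Cr
Transit Levy: 6.6% × 9,495.00 Cr = 626.67 Cr
Total: 439.32 Cr + 626.67 Cr = 1,065.99 Cr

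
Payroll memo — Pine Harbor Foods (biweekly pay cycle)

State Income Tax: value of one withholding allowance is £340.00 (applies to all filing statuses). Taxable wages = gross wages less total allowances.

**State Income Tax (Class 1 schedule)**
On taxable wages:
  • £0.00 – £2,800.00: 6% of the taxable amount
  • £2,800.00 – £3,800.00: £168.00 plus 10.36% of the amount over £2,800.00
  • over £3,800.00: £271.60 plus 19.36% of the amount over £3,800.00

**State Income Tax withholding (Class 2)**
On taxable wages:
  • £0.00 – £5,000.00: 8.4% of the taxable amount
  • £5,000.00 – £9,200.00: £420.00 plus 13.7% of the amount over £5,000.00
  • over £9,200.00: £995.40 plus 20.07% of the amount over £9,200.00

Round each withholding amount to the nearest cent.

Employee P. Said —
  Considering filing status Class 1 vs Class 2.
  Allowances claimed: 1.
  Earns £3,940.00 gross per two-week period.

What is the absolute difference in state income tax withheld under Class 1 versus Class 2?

£51.52

State Income Tax (Class 1): taxable = £3,940.00 − 1×£340.00 = £3,600.00
  £168.00 + 10.36% × (£3,600.00 − £2,800.00) = £168.00 + 10.36% × £800.00 = £250.88
State Income Tax (Class 2): taxable = £3,940.00 − 1×£340.00 = £3,600.00
  8.4% × £3,600.00 = £302.40
Difference: |£250.88 − £302.40| = £51.52 (higher under Class 2)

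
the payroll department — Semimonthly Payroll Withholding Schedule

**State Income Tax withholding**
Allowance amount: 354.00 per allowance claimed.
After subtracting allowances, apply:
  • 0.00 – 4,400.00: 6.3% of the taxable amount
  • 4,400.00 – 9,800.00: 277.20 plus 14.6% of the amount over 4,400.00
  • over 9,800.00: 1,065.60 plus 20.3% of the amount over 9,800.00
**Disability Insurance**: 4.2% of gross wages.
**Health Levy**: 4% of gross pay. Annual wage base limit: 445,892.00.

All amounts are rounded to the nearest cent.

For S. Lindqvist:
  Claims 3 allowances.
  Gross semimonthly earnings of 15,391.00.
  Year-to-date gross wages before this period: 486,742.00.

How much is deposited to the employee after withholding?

12,759.59

State Income Tax: taxable = 15,391.00 − 3×354.00 = 14,329.00
  1,065.60 + 20.3% × (14,329.00 − 9,800.00) = 1,065.60 + 20.3% × 4,529.00 = 1,984.99
Disability Insurance: 4.2% × 15,391.00 = 646.42
Health Levy: YTD 486,742.00 ≥ cap 445,892.00 → 0.00
Total withheld: 1,984.99 + 646.42 + 0.00 = 2,631.41
Net pay: 15,391.00 − 2,631.41 = 12,759.59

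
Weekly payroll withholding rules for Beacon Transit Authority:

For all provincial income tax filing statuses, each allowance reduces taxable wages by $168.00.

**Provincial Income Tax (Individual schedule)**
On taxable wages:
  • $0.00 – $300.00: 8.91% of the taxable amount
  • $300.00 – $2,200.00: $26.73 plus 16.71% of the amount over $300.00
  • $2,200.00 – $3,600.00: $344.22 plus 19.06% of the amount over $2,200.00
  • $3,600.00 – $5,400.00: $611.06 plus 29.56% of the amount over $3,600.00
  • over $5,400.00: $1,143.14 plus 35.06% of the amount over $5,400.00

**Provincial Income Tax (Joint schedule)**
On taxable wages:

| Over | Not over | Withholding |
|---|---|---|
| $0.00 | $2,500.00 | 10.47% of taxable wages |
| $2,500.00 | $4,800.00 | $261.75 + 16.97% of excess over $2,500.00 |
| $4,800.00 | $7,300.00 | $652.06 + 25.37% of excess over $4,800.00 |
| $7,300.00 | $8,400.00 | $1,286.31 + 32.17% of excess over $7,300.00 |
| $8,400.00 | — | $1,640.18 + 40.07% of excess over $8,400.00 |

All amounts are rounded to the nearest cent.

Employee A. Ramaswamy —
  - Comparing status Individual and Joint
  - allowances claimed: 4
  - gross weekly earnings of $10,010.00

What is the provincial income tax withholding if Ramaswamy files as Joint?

Provincial Income Tax (Joint): taxable = $10,010.00 − 4×$168.00 = $9,338.00
  $1,640.18 + 40.07% × ($9,338.00 − $8,400.00) = $1,640.18 + 40.07% × $938.00 = $2,016.04

$2,016.04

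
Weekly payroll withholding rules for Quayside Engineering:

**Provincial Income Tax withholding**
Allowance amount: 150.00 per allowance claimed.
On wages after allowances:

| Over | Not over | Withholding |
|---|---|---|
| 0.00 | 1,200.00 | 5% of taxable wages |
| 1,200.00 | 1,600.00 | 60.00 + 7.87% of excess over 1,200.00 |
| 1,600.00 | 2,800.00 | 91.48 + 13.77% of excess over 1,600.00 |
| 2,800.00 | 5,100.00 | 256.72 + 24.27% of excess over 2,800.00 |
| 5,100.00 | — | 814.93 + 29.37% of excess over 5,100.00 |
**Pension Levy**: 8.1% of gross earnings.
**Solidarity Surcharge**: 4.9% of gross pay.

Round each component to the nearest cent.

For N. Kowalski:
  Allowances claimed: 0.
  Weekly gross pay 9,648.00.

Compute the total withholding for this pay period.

3,404.92

Provincial Income Tax: taxable = 9,648.00
  814.93 + 29.37% × (9,648.00 − 5,100.00) = 814.93 + 29.37% × 4,548.00 = 2,150.68
Pension Levy: 8.1% × 9,648.00 = 781.49
Solidarity Surcharge: 4.9% × 9,648.00 = 472.75
Total: 2,150.68 + 781.49 + 472.75 = 3,404.92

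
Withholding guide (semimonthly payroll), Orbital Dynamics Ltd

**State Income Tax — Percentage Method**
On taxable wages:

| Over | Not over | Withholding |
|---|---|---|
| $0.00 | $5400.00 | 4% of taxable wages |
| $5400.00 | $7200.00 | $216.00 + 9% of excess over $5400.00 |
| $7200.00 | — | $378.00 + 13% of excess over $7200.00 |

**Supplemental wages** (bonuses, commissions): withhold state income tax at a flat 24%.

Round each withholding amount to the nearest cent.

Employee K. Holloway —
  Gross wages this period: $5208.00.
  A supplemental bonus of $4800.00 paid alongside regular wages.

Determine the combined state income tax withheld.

State Income Tax: taxable = $5208.00
  4% × $5208.00 = $208.32
Supplemental (24% flat on bonus): 24% × $4800.00 = $1152.00
Total state income tax: $208.32 + $1152.00 = $1360.32

$1360.32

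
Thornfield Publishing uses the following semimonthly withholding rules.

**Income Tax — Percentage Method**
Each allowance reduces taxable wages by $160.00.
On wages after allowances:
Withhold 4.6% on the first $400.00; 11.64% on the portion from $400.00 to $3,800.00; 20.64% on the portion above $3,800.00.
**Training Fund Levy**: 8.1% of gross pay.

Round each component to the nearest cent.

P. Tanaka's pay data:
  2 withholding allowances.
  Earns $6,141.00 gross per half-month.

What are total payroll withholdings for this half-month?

Income Tax: taxable = $6,141.00 − 2×$160.00 = $5,821.00
  $414.16 + 20.64% × ($5,821.00 − $3,800.00) = $414.16 + 20.64% × $2,021.00 = $831.29
Training Fund Levy: 8.1% × $6,141.00 = $497.42
Total: $831.29 + $497.42 = $1,328.71

$1,328.71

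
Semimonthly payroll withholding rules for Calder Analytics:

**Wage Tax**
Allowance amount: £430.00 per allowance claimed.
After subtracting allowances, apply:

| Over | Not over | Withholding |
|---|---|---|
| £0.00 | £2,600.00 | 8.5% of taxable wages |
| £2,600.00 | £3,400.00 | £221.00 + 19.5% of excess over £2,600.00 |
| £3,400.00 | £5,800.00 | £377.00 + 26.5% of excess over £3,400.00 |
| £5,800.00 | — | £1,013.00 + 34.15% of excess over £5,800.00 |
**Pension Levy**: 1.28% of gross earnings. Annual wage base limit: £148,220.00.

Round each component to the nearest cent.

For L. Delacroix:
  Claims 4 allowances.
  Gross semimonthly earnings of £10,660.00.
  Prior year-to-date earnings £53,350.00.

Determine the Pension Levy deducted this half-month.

£136.45

Pension Levy: 1.28% × £10,660.00 = £136.45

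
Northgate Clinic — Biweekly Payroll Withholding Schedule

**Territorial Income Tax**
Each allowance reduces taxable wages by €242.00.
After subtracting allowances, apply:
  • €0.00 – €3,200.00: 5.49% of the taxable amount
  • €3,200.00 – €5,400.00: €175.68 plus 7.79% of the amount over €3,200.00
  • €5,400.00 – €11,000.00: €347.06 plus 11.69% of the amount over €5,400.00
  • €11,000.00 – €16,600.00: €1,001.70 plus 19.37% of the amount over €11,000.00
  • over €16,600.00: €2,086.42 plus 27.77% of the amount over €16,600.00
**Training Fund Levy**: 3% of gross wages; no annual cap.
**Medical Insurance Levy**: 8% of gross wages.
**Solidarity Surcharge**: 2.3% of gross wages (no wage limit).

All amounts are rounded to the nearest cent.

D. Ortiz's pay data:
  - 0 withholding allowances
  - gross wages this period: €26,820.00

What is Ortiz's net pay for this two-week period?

Territorial Income Tax: taxable = €26,820.00
  €2,086.42 + 27.77% × (€26,820.00 − €16,600.00) = €2,086.42 + 27.77% × €10,220.00 = €4,924.51
Training Fund Levy: 3% × €26,820.00 = €804.60
Medical Insurance Levy: 8% × €26,820.00 = €2,145.60
Solidarity Surcharge: 2.3% × €26,820.00 = €616.86
Total withheld: €4,924.51 + €804.60 + €2,145.60 + €616.86 = €8,491.57
Net pay: €26,820.00 − €8,491.57 = €18,328.43

€18,328.43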